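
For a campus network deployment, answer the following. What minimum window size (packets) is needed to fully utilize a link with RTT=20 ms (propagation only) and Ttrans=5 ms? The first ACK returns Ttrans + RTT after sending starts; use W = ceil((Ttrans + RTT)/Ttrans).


Given: Ttrans = 5 ms, RTT = 20 ms (= 2 * Tprop, Tprop = 10 ms)
Time until first ACK returns = Ttrans + RTT = 5 + 20 = 25 ms
Need W * Ttrans >= Ttrans + RTT  ->  W >= (Ttrans + RTT) / Ttrans
(Ttrans + RTT) / Ttrans = 25 / 5 = 5
W_min = ceil(5) = 5

5


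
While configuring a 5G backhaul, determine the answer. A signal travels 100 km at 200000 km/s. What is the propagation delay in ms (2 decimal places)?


Given: distance = 100 km, speed = 200000 km/s
Delay = distance / speed = 100 / 200000 seconds
Delay in ms = 100 * 1000 / 200000
Delay = 0.5000 ms
Rounded to 2 dp = 0.50 ms

0.50


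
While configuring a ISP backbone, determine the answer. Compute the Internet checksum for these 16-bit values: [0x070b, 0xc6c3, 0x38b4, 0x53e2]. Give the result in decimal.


Given words: [0x070b, 0xc6c3, 0x38b4, 0x53e2]
Step 1: Sum all words
Raw sum = 1803 + 50883 + 14516 + 21474 = 88676
Step 2: Fold carry: (23140 + 1) = 23141
One's complement = ~23141 & 0xFFFF = 42394

42394


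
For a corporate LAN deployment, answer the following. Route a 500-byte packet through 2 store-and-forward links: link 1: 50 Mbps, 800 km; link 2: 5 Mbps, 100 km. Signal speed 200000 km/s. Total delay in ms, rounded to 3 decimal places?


Packet = 500 bytes = 4000 bits. Store-and-forward: sum (t_trans + t_prop) per link.
Link 1: t_trans = 4000/(50*10^6) s = 0.0800 ms; t_prop = 800/200000 s = 4.0000 ms; subtotal = 4.0800 ms
Link 2: t_trans = 4000/(5*10^6) s = 0.8000 ms; t_prop = 100/200000 s = 0.5000 ms; subtotal = 1.3000 ms
End-to-end = 4.0800 + 1.3000 = 5.3800 ms -> 5.380 ms (3 dp)

5.380


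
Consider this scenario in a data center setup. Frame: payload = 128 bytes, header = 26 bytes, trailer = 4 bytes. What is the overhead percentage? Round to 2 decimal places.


Given: payload = 128 B, header = 26 B, trailer = 4 B
Overhead bytes = header + trailer = 26 + 4 = 30
Total frame = payload + overhead = 128 + 30 = 158
Overhead % = 30 / 158 * 100 = 18.9873% -> 18.99% (2 dp)

18.99


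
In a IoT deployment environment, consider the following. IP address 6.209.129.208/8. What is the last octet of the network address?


Given: IP = 6.209.129.208, prefix = /8
Subnet mask = 255.0.0.0
Last octet of IP: 208
Last octet of mask: 0
Network last octet = 208 AND 0 = 0

0


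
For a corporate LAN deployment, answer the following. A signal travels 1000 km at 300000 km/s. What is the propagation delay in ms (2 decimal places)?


Given: distance = 1000 km, speed = 300000 km/s
Delay = distance / speed = 1000 / 300000 seconds
Delay in ms = 1000 * 1000 / 300000
Delay = 3.3333 ms
Rounded to 2 dp = 3.33 ms

3.33


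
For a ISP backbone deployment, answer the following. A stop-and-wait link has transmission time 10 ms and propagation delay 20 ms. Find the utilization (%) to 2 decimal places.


Given: Ttrans = 10 ms, Tprop = 20 ms
RTT = 2 * Tprop = 2 * 20 = 40 ms
U = Ttrans / (Ttrans + RTT)
U = 10 / (10 + 40)
U = 10 / 50 = 0.2
U% = 20.00%

20.00


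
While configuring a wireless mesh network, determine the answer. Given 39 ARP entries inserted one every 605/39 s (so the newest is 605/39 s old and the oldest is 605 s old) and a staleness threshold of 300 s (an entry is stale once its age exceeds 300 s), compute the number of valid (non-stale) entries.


Ages are k * 605/39 s for k = 1..39 (spacing = 15.5128 s).
Entry k is valid iff k * 605/39 <= 300 iff k <= 39 * 300 / 605 = 19.3388
n_valid = floor(19.3388) = 19
(n_stale = 39 - 19 = 20)

19


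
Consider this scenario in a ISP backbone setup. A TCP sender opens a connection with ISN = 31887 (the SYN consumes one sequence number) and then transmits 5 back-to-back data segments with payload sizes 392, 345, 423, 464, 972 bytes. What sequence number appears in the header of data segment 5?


The SYN occupies sequence number ISN = 31887, so the first data byte is ISN + 1 = 31888.
SEQ of data segment i = (ISN + 1) + sum of payload sizes of segments 1..i-1.
Segment 1: SEQ = 31888, payload = 392 bytes
Segment 2: SEQ = 32280, payload = 345 bytes
Segment 3: SEQ = 32625, payload = 423 bytes
Segment 4: SEQ = 33048, payload = 464 bytes
Segment 5: SEQ = 33512, payload = 972 bytes
SEQ of segment 5 = 31888 + 392 + 345 + 423 + 464 = 33512

33512


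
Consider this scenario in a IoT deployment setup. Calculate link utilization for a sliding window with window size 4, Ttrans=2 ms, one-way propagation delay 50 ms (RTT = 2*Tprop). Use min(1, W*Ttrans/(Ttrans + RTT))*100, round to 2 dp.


Given: W = 4, Ttrans = 2 ms, RTT = 100 ms (= 2 * Tprop, Tprop = 50 ms)
Cycle time = Ttrans + RTT = 2 + 100 = 102 ms (first packet sent until its ACK returns)
W * Ttrans = 4 * 2 = 8 ms of sending per cycle
W * Ttrans / (Ttrans + RTT) = 8 / 102 = 0.078431
U = min(1, 0.078431) = 0.078431
U% = 7.84%

7.84


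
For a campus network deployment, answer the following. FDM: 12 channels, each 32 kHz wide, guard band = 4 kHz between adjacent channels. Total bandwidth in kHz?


Given: 12 channels, 32 kHz each, guard = 4 kHz
Channel bandwidth = 12 * 32 = 384 kHz
Guard bands = 11 gaps * 4 kHz = 44 kHz
Total = 384 + 44 = 428 kHz

428


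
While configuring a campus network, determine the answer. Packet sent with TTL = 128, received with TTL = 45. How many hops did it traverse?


Given: initial TTL = 128, received TTL = 45
Hops = initial TTL - received TTL
Hops = 128 - 45 = 83

83


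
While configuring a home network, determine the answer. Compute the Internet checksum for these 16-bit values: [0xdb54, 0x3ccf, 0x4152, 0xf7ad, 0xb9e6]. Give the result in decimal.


Given words: [0xdb54, 0x3ccf, 0x4152, 0xf7ad, 0xb9e6]
Step 1: Sum all words
Raw sum = 56148 + 15567 + 16722 + 63405 + 47590 = 199432
Step 2: Fold carry: (2824 + 3) = 2827
One's complement = ~2827 & 0xFFFF = 62708

62708


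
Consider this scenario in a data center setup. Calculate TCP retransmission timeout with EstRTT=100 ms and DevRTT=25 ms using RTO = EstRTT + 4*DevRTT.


Given: EstRTT = 100 ms, DevRTT = 25 ms
Timeout = EstRTT + 4 * DevRTT
4 * DevRTT = 4 * 25 = 100
Timeout = 100 + 100 = 200 ms

200


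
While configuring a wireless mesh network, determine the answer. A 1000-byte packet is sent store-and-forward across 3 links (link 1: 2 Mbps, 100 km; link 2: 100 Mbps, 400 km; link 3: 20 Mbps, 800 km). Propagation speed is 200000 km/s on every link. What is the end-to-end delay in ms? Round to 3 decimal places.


Packet = 1000 bytes = 8000 bits. Store-and-forward: sum (t_trans + t_prop) per link.
Link 1: t_trans = 8000/(2*10^6) s = 4.0000 ms; t_prop = 100/200000 s = 0.5000 ms; subtotal = 4.5000 ms
Link 2: t_trans = 8000/(100*10^6) s = 0.0800 ms; t_prop = 400/200000 s = 2.0000 ms; subtotal = 2.0800 ms
Link 3: t_trans = 8000/(20*10^6) s = 0.4000 ms; t_prop = 800/200000 s = 4.0000 ms; subtotal = 4.4000 ms
End-to-end = 4.5000 + 2.0800 + 4.4000 = 10.9800 ms -> 10.980 ms (3 dp)

10.980


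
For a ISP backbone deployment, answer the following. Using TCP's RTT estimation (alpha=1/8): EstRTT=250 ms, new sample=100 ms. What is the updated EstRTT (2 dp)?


Given: EstRTT = 250 ms, SampleRTT = 100 ms, alpha = 1/8
New EstRTT = (1 - alpha) * EstRTT + alpha * SampleRTT
(7/8) * 250 = 218.75
(1/8) * 100 = 12.5
New EstRTT = 218.75 + 12.5 = 231.25 ms -> 231.25 ms (2 dp)

231.25


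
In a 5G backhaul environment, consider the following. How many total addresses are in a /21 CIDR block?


Given: CIDR prefix /21
Host bits = 32 - 21 = 11
Total addresses = 2^11 = 2048

2048


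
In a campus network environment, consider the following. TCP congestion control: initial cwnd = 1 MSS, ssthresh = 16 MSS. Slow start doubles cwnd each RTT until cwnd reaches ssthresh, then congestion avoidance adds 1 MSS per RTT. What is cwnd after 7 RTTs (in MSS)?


RTT 0: cwnd = 1 MSS (initial)
RTT 1: cwnd = 2 MSS (slow start, doubled)
RTT 2: cwnd = 4 MSS (slow start, doubled)
RTT 3: cwnd = 8 MSS (slow start, doubled)
RTT 4: cwnd = 16 MSS (slow start, doubled)
RTT 5: cwnd = 17 MSS (congestion avoidance, +1)
RTT 6: cwnd = 18 MSS (congestion avoidance, +1)
RTT 7: cwnd = 19 MSS (congestion avoidance, +1)

19


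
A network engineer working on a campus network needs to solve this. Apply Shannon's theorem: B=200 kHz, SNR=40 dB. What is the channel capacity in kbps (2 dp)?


Given: B = 200 kHz, SNR = 40 dB
SNR linear = 10^(40/10) = 10000
1 + SNR = 10001
log2(10001) = 13.2878566418
C = 200 * 1000 * 13.2878566418 = 2657571.3284 bps
C = 2657.571328 kbps -> 2657.57 kbps (2 dp)

2657.57


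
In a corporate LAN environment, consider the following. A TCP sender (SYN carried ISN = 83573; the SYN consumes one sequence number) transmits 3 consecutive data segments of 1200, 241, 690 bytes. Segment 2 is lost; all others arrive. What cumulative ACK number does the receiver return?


SYN uses sequence number 83573; first data byte = ISN + 1 = 83574.
Segment 1: SEQ = 83574, len = 1200 B, covers [83574, 84773]
Segment 2: SEQ = 84774, len = 241 B, covers [84774, 85014] [LOST]
Segment 3: SEQ = 85015, len = 690 B, covers [85015, 85704]
In-order data received: bytes [83574, 84773] (segments 1..1).
Segment 2 missing -> gap begins at byte 84774; later segments buffered out of order.
Cumulative ACK = next expected in-order byte = 83574 + 1200 = 84774

84774


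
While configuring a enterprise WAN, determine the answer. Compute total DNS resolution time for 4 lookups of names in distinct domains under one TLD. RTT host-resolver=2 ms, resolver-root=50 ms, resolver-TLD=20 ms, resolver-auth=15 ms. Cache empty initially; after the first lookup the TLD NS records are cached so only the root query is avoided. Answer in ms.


Lookup 1 (cold cache): local + root + TLD + auth = 2 + 50 + 20 + 15 = 87 ms
Lookups 2..4 (TLD NS cached -> skip root; new domain -> still ask TLD and auth): local + TLD + auth = 2 + 20 + 15 = 37 ms each
Remaining 3 lookups: 3 * 37 = 111 ms
Total = 87 + 111 = 198 ms

198


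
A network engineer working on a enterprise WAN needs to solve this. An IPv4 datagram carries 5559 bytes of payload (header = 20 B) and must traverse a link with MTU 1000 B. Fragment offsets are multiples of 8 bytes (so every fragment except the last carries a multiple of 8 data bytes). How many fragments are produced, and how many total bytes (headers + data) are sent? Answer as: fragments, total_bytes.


Max data per non-final fragment = floor((MTU - header)/8)*8 = floor((1000 - 20)/8)*8 = floor(980/8)*8 = 976 B
Final fragment needs no 8-byte alignment: it can carry up to MTU - header = 980 B
Non-final fragments needed = ceil((payload - 980) / 976) = ceil(4579/976) = ceil(4.6916) = 5
Number of fragments = 5 + 1 = 6
Fragment sizes (data): 5 * 976 B + 679 B (last, 679 <= 980 OK)
Total bytes sent = payload + n_frags * header = 5559 + 6*20 = 5559 + 120 = 5679 B

6, 5679


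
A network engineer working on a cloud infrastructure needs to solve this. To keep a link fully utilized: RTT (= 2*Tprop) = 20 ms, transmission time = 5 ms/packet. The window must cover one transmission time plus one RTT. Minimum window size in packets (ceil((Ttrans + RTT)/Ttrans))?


Given: Ttrans = 5 ms, RTT = 20 ms (= 2 * Tprop, Tprop = 10 ms)
Time until first ACK returns = Ttrans + RTT = 5 + 20 = 25 ms
Need W * Ttrans >= Ttrans + RTT  ->  W >= (Ttrans + RTT) / Ttrans
(Ttrans + RTT) / Ttrans = 25 / 5 = 5
W_min = ceil(5) = 5

5


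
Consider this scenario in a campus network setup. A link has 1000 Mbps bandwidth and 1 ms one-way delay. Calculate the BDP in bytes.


Given: bandwidth = 1000 Mbps, delay = 1 ms
BDP in bits = 1000 * 10^6 * 1 / 1000
BDP in bits = 1000000
BDP in bytes = 1000000 / 8 = 125000

125000


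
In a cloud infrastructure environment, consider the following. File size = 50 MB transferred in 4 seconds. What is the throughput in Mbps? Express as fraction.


Given: file = 50 MB, time = 4 s
File in Mb = 50 * 8 = 400 Mb
Throughput = 400 / 4 Mbps
Throughput = 100 Mbps

100


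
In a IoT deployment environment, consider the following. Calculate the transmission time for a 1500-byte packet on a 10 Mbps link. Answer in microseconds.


Given: packet = 1500 bytes, bandwidth = 10 Mbps
Packet in bits = 1500 * 8 = 12000 bits
Bandwidth = 10 * 10^6 = 10000000 bps
Time = 12000 / 10000000 seconds
Time in us = 12000 * 10^6 / 10000000 = 1200

1200


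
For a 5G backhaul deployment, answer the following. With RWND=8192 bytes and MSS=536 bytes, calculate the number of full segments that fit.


Given: RWND = 8192 bytes, MSS = 536 bytes
Full segments = floor(RWND / MSS)
Full segments = floor(8192 / 536)
Full segments = floor(15.2836) = 15

15


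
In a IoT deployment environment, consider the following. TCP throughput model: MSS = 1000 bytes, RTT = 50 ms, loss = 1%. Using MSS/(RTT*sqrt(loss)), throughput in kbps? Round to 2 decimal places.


Given: MSS = 1000 bytes, RTT = 50 ms, loss = 1%
RTT in seconds = 50 / 1000 = 0.05
Loss rate = 1% = 0.01
sqrt(loss) = sqrt(0.01) = 0.1
Throughput (bytes/s) = 1000 / (0.05 * 0.1) = 200000.0000
Throughput (kbps) = 200000.0000 * 8 / 1000 = 1600.000000 -> 1600.00 kbps (2 dp)

1600.00


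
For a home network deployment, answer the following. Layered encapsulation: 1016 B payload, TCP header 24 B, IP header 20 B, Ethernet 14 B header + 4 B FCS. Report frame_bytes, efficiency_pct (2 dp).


TCP segment = 1016 + 24 = 1040 B
IP packet = 1040 + 20 = 1060 B
Ethernet frame = 1060 + 14 + 4 = 1078 B
Efficiency = app / frame = 1016 / 1078 = 0.942486 = 94.2486% -> 94.25% (2 dp)

1078, 94.25


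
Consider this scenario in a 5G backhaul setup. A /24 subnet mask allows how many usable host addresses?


Given: subnet mask /24
Host bits = 32 - 24 = 8
Total addresses = 2^8 = 256
Usable hosts = 256 - 2 (network + broadcast) = 254

254


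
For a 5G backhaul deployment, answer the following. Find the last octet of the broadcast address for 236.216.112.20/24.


Given: IP = 236.216.112.20, prefix = /24
Host bits = 32 - 24 = 8
Network last octet = 20 AND mask = 0
Host part size = 2^8 - 1 = 255
Broadcast last octet = 0 OR 255 = 255

255


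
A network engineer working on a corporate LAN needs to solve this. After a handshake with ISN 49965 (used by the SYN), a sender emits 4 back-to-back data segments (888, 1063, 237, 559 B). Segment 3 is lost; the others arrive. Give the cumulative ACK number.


SYN uses sequence number 49965; first data byte = ISN + 1 = 49966.
Segment 1: SEQ = 49966, len = 888 B, covers [49966, 50853]
Segment 2: SEQ = 50854, len = 1063 B, covers [50854, 51916]
Segment 3: SEQ = 51917, len = 237 B, covers [51917, 52153] [LOST]
Segment 4: SEQ = 52154, len = 559 B, covers [52154, 52712]
In-order data received: bytes [49966, 51916] (segments 1..2).
Segment 3 missing -> gap begins at byte 51917; later segments buffered out of order.
Cumulative ACK = next expected in-order byte = 49966 + 888 + 1063 = 51917

51917


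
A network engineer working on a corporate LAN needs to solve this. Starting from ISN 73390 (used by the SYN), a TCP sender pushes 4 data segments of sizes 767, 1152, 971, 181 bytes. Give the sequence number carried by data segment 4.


The SYN occupies sequence number ISN = 73390, so the first data byte is ISN + 1 = 73391.
SEQ of data segment i = (ISN + 1) + sum of payload sizes of segments 1..i-1.
Segment 1: SEQ = 73391, payload = 767 bytes
Segment 2: SEQ = 74158, payload = 1152 bytes
Segment 3: SEQ = 75310, payload = 971 bytes
Segment 4: SEQ = 76281, payload = 181 bytes
SEQ of segment 4 = 73391 + 767 + 1152 + 971 = 76281

76281


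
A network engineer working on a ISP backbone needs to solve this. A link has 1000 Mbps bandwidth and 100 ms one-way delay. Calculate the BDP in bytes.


Given: bandwidth = 1000 Mbps, delay = 100 ms
BDP in bits = 1000 * 10^6 * 100 / 1000
BDP in bits = 100000000
BDP in bytes = 100000000 / 8 = 12500000

12500000


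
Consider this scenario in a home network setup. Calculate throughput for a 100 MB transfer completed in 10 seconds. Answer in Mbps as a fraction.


Given: file = 100 MB, time = 10 s
File in Mb = 100 * 8 = 800 Mb
Throughput = 800 / 10 Mbps
Throughput = 80 Mbps

80


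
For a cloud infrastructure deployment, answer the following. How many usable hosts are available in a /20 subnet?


Given: subnet mask /20
Host bits = 32 - 20 = 12
Total addresses = 2^12 = 4096
Usable hosts = 4096 - 2 (network + broadcast) = 4094

4094


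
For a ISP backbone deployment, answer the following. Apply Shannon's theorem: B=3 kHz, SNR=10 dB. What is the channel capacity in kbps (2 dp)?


Given: B = 3 kHz, SNR = 10 dB
SNR linear = 10^(10/10) = 10
1 + SNR = 11
log2(11) = 3.4594316186
C = 3 * 1000 * 3.4594316186 = 10378.2949 bps
C = 10.378295 kbps -> 10.38 kbps (2 dp)

10.38


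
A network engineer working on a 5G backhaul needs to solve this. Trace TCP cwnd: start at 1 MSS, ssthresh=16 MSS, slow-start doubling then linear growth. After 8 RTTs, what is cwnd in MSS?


RTT 0: cwnd = 1 MSS (initial)
RTT 1: cwnd = 2 MSS (slow start, doubled)
RTT 2: cwnd = 4 MSS (slow start, doubled)
RTT 3: cwnd = 8 MSS (slow start, doubled)
RTT 4: cwnd = 16 MSS (slow start, doubled)
RTT 5: cwnd = 17 MSS (congestion avoidance, +1)
RTT 6: cwnd = 18 MSS (congestion avoidance, +1)
RTT 7: cwnd = 19 MSS (congestion avoidance, +1)
RTT 8: cwnd = 20 MSS (congestion avoidance, +1)

20


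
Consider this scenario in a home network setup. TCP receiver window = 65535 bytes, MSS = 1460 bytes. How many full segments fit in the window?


Given: RWND = 65535 bytes, MSS = 1460 bytes
Full segments = floor(RWND / MSS)
Full segments = floor(65535 / 1460)
Full segments = floor(44.887) = 44

44


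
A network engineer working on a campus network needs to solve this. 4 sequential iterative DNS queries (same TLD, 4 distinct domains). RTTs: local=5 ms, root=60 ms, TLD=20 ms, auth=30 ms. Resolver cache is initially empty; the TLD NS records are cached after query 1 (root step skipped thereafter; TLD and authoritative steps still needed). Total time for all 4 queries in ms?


Lookup 1 (cold cache): local + root + TLD + auth = 5 + 60 + 20 + 30 = 115 ms
Lookups 2..4 (TLD NS cached -> skip root; new domain -> still ask TLD and auth): local + TLD + auth = 5 + 20 + 30 = 55 ms each
Remaining 3 lookups: 3 * 55 = 165 ms
Total = 115 + 165 = 280 ms

280


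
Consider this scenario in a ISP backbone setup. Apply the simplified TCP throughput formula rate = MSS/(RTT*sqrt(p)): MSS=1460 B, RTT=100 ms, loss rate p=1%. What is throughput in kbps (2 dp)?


Given: MSS = 1460 bytes, RTT = 100 ms, loss = 1%
RTT in seconds = 100 / 1000 = 0.1
Loss rate = 1% = 0.01
sqrt(loss) = sqrt(0.01) = 0.1
Throughput (bytes/s) = 1460 / (0.1 * 0.1) = 146000.0000
Throughput (kbps) = 146000.0000 * 8 / 1000 = 1168.000000 -> 1168.00 kbps (2 dp)

1168.00


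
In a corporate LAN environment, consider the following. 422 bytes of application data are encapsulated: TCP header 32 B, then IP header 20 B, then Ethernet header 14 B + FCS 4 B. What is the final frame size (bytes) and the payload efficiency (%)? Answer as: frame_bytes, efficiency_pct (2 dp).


TCP segment = 422 + 32 = 454 B
IP packet = 454 + 20 = 474 B
Ethernet frame = 474 + 14 + 4 = 492 B
Efficiency = app / frame = 422 / 492 = 0.857724 = 85.7724% -> 85.77% (2 dp)

492, 85.77


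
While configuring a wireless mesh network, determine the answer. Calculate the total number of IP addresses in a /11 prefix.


Given: CIDR prefix /11
Host bits = 32 - 11 = 21
Total addresses = 2^21 = 2097152

2097152


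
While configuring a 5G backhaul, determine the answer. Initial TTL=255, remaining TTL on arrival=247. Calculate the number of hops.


Given: initial TTL = 255, received TTL = 247
Hops = initial TTL - received TTL
Hops = 255 - 247 = 8

8


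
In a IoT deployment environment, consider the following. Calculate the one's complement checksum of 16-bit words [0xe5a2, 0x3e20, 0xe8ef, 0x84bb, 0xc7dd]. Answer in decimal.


Given words: [0xe5a2, 0x3e20, 0xe8ef, 0x84bb, 0xc7dd]
Step 1: Sum all words
Raw sum = 58786 + 15904 + 59631 + 33979 + 51165 = 219465
Step 2: Fold carry: (22857 + 3) = 22860
One's complement = ~22860 & 0xFFFF = 42675

42675


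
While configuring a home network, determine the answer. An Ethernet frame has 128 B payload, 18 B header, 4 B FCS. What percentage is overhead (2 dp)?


Given: payload = 128 B, header = 18 B, trailer = 4 B
Overhead bytes = header + trailer = 18 + 4 = 22
Total frame = payload + overhead = 128 + 22 = 150
Overhead % = 22 / 150 * 100 = 14.6667% -> 14.67% (2 dp)

14.67


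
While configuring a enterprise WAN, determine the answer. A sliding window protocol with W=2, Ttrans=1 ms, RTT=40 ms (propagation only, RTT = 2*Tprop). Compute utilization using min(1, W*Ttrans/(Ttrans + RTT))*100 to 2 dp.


Given: W = 2, Ttrans = 1 ms, RTT = 40 ms (= 2 * Tprop, Tprop = 20 ms)
Cycle time = Ttrans + RTT = 1 + 40 = 41 ms (first packet sent until its ACK returns)
W * Ttrans = 2 * 1 = 2 ms of sending per cycle
W * Ttrans / (Ttrans + RTT) = 2 / 41 = 0.048780
U = min(1, 0.048780) = 0.048780
U% = 4.88%

4.88


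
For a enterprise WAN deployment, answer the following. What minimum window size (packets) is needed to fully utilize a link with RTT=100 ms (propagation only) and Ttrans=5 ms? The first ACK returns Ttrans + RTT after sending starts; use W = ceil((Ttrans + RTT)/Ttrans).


Given: Ttrans = 5 ms, RTT = 100 ms (= 2 * Tprop, Tprop = 50 ms)
Time until first ACK returns = Ttrans + RTT = 5 + 100 = 105 ms
Need W * Ttrans >= Ttrans + RTT  ->  W >= (Ttrans + RTT) / Ttrans
(Ttrans + RTT) / Ttrans = 105 / 5 = 21
W_min = ceil(21) = 21

21


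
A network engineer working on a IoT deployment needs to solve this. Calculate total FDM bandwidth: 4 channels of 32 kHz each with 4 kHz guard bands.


Given: 4 channels, 32 kHz each, guard = 4 kHz
Channel bandwidth = 4 * 32 = 128 kHz
Guard bands = 3 gaps * 4 kHz = 12 kHz
Total = 128 + 12 = 140 kHz

140


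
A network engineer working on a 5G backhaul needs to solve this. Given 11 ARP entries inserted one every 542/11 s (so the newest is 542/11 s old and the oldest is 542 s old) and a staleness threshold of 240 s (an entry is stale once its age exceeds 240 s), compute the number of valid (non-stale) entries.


Ages are k * 542/11 s for k = 1..11 (spacing = 49.2727 s).
Entry k is valid iff k * 542/11 <= 240 iff k <= 11 * 240 / 542 = 4.8708
n_valid = floor(4.8708) = 4
(n_stale = 11 - 4 = 7)

4


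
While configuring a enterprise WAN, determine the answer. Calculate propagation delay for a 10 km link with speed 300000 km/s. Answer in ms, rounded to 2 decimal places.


Given: distance = 10 km, speed = 300000 km/s
Delay = distance / speed = 10 / 300000 seconds
Delay in ms = 10 * 1000 / 300000
Delay = 0.0333 ms
Rounded to 2 dp = 0.03 ms

0.03


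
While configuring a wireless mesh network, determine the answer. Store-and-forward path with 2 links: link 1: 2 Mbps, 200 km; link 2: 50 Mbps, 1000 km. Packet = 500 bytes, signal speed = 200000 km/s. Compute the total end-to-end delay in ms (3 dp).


Packet = 500 bytes = 4000 bits. Store-and-forward: sum (t_trans + t_prop) per link.
Link 1: t_trans = 4000/(2*10^6) s = 2.0000 ms; t_prop = 200/200000 s = 1.0000 ms; subtotal = 3.0000 ms
Link 2: t_trans = 4000/(50*10^6) s = 0.0800 ms; t_prop = 1000/200000 s = 5.0000 ms; subtotal = 5.0800 ms
End-to-end = 3.0000 + 5.0800 = 8.0800 ms -> 8.080 ms (3 dp)

8.080


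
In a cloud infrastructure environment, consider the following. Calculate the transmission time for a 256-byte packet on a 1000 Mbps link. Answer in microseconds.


Given: packet = 256 bytes, bandwidth = 1000 Mbps
Packet in bits = 256 * 8 = 2048 bits
Bandwidth = 1000 * 10^6 = 1000000000 bps
Time = 2048 / 1000000000 seconds
Time in us = 2048 * 10^6 / 1000000000 = 2.048

2.048


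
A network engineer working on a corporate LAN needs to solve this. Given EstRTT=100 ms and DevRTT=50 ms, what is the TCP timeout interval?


Given: EstRTT = 100 ms, DevRTT = 50 ms
Timeout = EstRTT + 4 * DevRTT
4 * DevRTT = 4 * 50 = 200
Timeout = 100 + 200 = 300 ms

300


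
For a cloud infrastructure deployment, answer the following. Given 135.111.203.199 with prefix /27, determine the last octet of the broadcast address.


Given: IP = 135.111.203.199, prefix = /27
Host bits = 32 - 27 = 5
Network last octet = 199 AND mask = 192
Host part size = 2^5 - 1 = 31
Broadcast last octet = 192 OR 31 = 223

223


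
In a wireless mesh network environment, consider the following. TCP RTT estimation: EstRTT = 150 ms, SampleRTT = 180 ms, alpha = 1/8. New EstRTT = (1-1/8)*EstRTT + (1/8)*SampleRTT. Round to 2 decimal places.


Given: EstRTT = 150 ms, SampleRTT = 180 ms, alpha = 1/8
New EstRTT = (1 - alpha) * EstRTT + alpha * SampleRTT
(7/8) * 150 = 131.25
(1/8) * 180 = 22.5
New EstRTT = 131.25 + 22.5 = 153.75 ms -> 153.75 ms (2 dp)

153.75


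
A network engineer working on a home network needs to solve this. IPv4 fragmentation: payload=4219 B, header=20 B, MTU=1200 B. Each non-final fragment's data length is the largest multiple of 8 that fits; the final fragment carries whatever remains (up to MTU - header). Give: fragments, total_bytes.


Max data per non-final fragment = floor((MTU - header)/8)*8 = floor((1200 - 20)/8)*8 = floor(1180/8)*8 = 1176 B
Final fragment needs no 8-byte alignment: it can carry up to MTU - header = 1180 B
Non-final fragments needed = ceil((payload - 1180) / 1176) = ceil(3039/1176) = ceil(2.5842) = 3
Number of fragments = 3 + 1 = 4
Fragment sizes (data): 3 * 1176 B + 691 B (last, 691 <= 1180 OK)
Total bytes sent = payload + n_frags * header = 4219 + 4*20 = 4219 + 80 = 4299 B

4, 4299


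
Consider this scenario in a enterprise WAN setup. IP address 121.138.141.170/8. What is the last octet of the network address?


Given: IP = 121.138.141.170, prefix = /8
Subnet mask = 255.0.0.0
Last octet of IP: 170
Last octet of mask: 0
Network last octet = 170 AND 0 = 0

0


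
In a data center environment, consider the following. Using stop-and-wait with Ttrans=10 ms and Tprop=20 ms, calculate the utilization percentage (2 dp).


Given: Ttrans = 10 ms, Tprop = 20 ms
RTT = 2 * Tprop = 2 * 20 = 40 ms
U = Ttrans / (Ttrans + RTT)
U = 10 / (10 + 40)
U = 10 / 50 = 0.2
U% = 20.00%

20.00


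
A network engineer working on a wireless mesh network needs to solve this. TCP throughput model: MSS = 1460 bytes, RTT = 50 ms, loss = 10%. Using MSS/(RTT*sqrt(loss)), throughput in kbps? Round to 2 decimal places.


Given: MSS = 1460 bytes, RTT = 50 ms, loss = 10%
RTT in seconds = 50 / 1000 = 0.05
Loss rate = 10% = 0.1
sqrt(loss) = sqrt(0.1) = 0.316227766017
Throughput (bytes/s) = 1460 / (0.05 * 0.316227766017) = 92338.5077
Throughput (kbps) = 92338.5077 * 8 / 1000 = 738.708061 -> 738.71 kbps (2 dp)

738.71


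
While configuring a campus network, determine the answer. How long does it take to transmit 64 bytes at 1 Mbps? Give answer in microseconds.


Given: packet = 64 bytes, bandwidth = 1 Mbps
Packet in bits = 64 * 8 = 512 bits
Bandwidth = 1 * 10^6 = 1000000 bps
Time = 512 / 1000000 seconds
Time in us = 512 * 10^6 / 1000000 = 512

512


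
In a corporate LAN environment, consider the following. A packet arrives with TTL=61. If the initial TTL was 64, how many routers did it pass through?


Given: initial TTL = 64, received TTL = 61
Hops = initial TTL - received TTL
Hops = 64 - 61 = 3

3


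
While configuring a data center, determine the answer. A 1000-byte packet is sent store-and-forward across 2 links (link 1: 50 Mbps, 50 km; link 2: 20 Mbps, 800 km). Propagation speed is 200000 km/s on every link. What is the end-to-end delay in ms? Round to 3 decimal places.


Packet = 1000 bytes = 8000 bits. Store-and-forward: sum (t_trans + t_prop) per link.
Link 1: t_trans = 8000/(50*10^6) s = 0.1600 ms; t_prop = 50/200000 s = 0.2500 ms; subtotal = 0.4100 ms
Link 2: t_trans = 8000/(20*10^6) s = 0.4000 ms; t_prop = 800/200000 s = 4.0000 ms; subtotal = 4.4000 ms
End-to-end = 0.4100 + 4.4000 = 4.8100 ms -> 4.810 ms (3 dp)

4.810


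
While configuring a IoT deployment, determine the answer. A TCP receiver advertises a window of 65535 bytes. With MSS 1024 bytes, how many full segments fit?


Given: RWND = 65535 bytes, MSS = 1024 bytes
Full segments = floor(RWND / MSS)
Full segments = floor(65535 / 1024)
Full segments = floor(63.999) = 63

63


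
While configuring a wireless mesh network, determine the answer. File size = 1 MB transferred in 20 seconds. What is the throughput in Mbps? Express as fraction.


Given: file = 1 MB, time = 20 s
File in Mb = 1 * 8 = 8 Mb
Throughput = 8 / 20 Mbps
Throughput = 2/5 Mbps

2/5


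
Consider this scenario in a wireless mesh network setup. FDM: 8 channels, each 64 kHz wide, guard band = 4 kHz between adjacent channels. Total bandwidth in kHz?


Given: 8 channels, 64 kHz each, guard = 4 kHz
Channel bandwidth = 8 * 64 = 512 kHz
Guard bands = 7 gaps * 4 kHz = 28 kHz
Total = 512 + 28 = 540 kHz

540


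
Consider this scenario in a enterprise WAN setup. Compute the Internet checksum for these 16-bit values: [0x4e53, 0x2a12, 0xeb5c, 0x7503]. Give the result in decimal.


Given words: [0x4e53, 0x2a12, 0xeb5c, 0x7503]
Step 1: Sum all words
Raw sum = 20051 + 10770 + 60252 + 29955 = 121028
Step 2: Fold carry: (55492 + 1) = 55493
One's complement = ~55493 & 0xFFFF = 10042

10042


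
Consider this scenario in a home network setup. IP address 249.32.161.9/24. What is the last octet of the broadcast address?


Given: IP = 249.32.161.9, prefix = /24
Host bits = 32 - 24 = 8
Network last octet = 9 AND mask = 0
Host part size = 2^8 - 1 = 255
Broadcast last octet = 0 OR 255 = 255

255


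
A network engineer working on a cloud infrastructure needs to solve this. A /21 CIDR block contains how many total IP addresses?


Given: CIDR prefix /21
Host bits = 32 - 21 = 11
Total addresses = 2^11 = 2048

2048


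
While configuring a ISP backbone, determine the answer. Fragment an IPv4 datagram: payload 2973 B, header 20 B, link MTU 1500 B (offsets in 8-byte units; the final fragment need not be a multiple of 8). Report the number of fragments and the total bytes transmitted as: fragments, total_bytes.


Max data per non-final fragment = floor((MTU - header)/8)*8 = floor((1500 - 20)/8)*8 = floor(1480/8)*8 = 1480 B
Final fragment needs no 8-byte alignment: it can carry up to MTU - header = 1480 B
Non-final fragments needed = ceil((payload - 1480) / 1480) = ceil(1493/1480) = ceil(1.0088) = 2
Number of fragments = 2 + 1 = 3
Fragment sizes (data): 2 * 1480 B + 13 B (last, 13 <= 1480 OK)
Total bytes sent = payload + n_frags * header = 2973 + 3*20 = 2973 + 60 = 3033 B

3, 3033


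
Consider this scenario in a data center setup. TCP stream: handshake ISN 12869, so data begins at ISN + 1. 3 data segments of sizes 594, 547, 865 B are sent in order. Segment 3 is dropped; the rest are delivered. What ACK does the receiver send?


SYN uses sequence number 12869; first data byte = ISN + 1 = 12870.
Segment 1: SEQ = 12870, len = 594 B, covers [12870, 13463]
Segment 2: SEQ = 13464, len = 547 B, covers [13464, 14010]
Segment 3: SEQ = 14011, len = 865 B, covers [14011, 14875] [LOST]
In-order data received: bytes [12870, 14010] (segments 1..2).
Segment 3 missing -> gap begins at byte 14011.
Cumulative ACK = next expected in-order byte = 12870 + 594 + 547 = 14011

14011


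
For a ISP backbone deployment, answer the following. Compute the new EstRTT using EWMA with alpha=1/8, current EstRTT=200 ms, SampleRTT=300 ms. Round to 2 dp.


Given: EstRTT = 200 ms, SampleRTT = 300 ms, alpha = 1/8
New EstRTT = (1 - alpha) * EstRTT + alpha * SampleRTT
(7/8) * 200 = 175
(1/8) * 300 = 37.5
New EstRTT = 175 + 37.5 = 212.5 ms -> 212.50 ms (2 dp)

212.50


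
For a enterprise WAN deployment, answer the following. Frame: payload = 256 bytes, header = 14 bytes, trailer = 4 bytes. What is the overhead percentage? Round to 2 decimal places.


Given: payload = 256 B, header = 14 B, trailer = 4 B
Overhead bytes = header + trailer = 14 + 4 = 18
Total frame = payload + overhead = 256 + 18 = 274
Overhead % = 18 / 274 * 100 = 6.5693% -> 6.57% (2 dp)

6.57


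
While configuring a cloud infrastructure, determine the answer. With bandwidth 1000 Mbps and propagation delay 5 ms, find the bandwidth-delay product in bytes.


Given: bandwidth = 1000 Mbps, delay = 5 ms
BDP in bits = 1000 * 10^6 * 5 / 1000
BDP in bits = 5000000
BDP in bytes = 5000000 / 8 = 625000

625000


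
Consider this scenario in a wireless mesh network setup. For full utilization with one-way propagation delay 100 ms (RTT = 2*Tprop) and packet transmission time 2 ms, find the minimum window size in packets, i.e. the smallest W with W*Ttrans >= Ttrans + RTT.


Given: Ttrans = 2 ms, RTT = 200 ms (= 2 * Tprop, Tprop = 100 ms)
Time until first ACK returns = Ttrans + RTT = 2 + 200 = 202 ms
Need W * Ttrans >= Ttrans + RTT  ->  W >= (Ttrans + RTT) / Ttrans
(Ttrans + RTT) / Ttrans = 202 / 2 = 101
W_min = ceil(101) = 101

101


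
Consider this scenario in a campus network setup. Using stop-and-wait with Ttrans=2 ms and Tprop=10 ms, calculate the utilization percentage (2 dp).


Given: Ttrans = 2 ms, Tprop = 10 ms
RTT = 2 * Tprop = 2 * 10 = 20 ms
U = Ttrans / (Ttrans + RTT)
U = 2 / (2 + 20)
U = 2 / 22 = 0.090909
U% = 9.09%

9.09


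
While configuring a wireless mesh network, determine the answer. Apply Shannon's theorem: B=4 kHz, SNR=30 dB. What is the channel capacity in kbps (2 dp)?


Given: B = 4 kHz, SNR = 30 dB
SNR linear = 10^(30/10) = 1000
1 + SNR = 1001
log2(1001) = 9.9672262588
C = 4 * 1000 * 9.9672262588 = 39868.9050 bps
C = 39.868905 kbps -> 39.87 kbps (2 dp)

39.87


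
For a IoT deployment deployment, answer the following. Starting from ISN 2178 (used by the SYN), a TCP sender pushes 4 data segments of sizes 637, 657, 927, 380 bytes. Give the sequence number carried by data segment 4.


The SYN occupies sequence number ISN = 2178, so the first data byte is ISN + 1 = 2179.
SEQ of data segment i = (ISN + 1) + sum of payload sizes of segments 1..i-1.
Segment 1: SEQ = 2179, payload = 637 bytes
Segment 2: SEQ = 2816, payload = 657 bytes
Segment 3: SEQ = 3473, payload = 927 bytes
Segment 4: SEQ = 4400, payload = 380 bytes
SEQ of segment 4 = 2179 + 637 + 657 + 927 = 4400

4400


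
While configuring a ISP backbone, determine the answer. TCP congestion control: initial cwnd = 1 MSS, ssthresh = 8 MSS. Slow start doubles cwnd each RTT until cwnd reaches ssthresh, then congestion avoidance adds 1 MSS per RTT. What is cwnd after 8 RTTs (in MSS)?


RTT 0: cwnd = 1 MSS (initial)
RTT 1: cwnd = 2 MSS (slow start, doubled)
RTT 2: cwnd = 4 MSS (slow start, doubled)
RTT 3: cwnd = 8 MSS (slow start, doubled)
RTT 4: cwnd = 9 MSS (congestion avoidance, +1)
RTT 5: cwnd = 10 MSS (congestion avoidance, +1)
RTT 6: cwnd = 11 MSS (congestion avoidance, +1)
RTT 7: cwnd = 12 MSS (congestion avoidance, +1)
RTT 8: cwnd = 13 MSS (congestion avoidance, +1)

13


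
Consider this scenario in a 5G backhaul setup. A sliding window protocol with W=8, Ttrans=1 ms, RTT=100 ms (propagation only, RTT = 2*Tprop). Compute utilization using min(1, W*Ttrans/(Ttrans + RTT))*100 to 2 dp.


Given: W = 8, Ttrans = 1 ms, RTT = 100 ms (= 2 * Tprop, Tprop = 50 ms)
Cycle time = Ttrans + RTT = 1 + 100 = 101 ms (first packet sent until its ACK returns)
W * Ttrans = 8 * 1 = 8 ms of sending per cycle
W * Ttrans / (Ttrans + RTT) = 8 / 101 = 0.079208
U = min(1, 0.079208) = 0.079208
U% = 7.92%

7.92


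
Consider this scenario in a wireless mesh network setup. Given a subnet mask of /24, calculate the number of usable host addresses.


Given: subnet mask /24
Host bits = 32 - 24 = 8
Total addresses = 2^8 = 256
Usable hosts = 256 - 2 (network + broadcast) = 254

254


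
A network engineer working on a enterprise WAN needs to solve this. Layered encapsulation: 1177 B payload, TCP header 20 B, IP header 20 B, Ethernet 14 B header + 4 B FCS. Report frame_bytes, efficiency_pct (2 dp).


TCP segment = 1177 + 20 = 1197 B
IP packet = 1197 + 20 = 1217 B
Ethernet frame = 1217 + 14 + 4 = 1235 B
Efficiency = app / frame = 1177 / 1235 = 0.953036 = 95.3036% -> 95.30% (2 dp)

1235, 95.30


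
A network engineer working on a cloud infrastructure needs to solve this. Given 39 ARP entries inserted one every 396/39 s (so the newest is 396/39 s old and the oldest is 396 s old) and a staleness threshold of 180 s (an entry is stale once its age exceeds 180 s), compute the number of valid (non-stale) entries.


Ages are k * 396/39 s for k = 1..39 (spacing = 10.1538 s).
Entry k is valid iff k * 396/39 <= 180 iff k <= 39 * 180 / 396 = 17.7273
n_valid = floor(17.7273) = 17
(n_stale = 39 - 17 = 22)

17


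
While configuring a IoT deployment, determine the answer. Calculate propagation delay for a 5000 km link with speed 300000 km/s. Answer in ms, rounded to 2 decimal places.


Given: distance = 5000 km, speed = 300000 km/s
Delay = distance / speed = 5000 / 300000 seconds
Delay in ms = 5000 * 1000 / 300000
Delay = 16.6667 ms
Rounded to 2 dp = 16.67 ms

16.67


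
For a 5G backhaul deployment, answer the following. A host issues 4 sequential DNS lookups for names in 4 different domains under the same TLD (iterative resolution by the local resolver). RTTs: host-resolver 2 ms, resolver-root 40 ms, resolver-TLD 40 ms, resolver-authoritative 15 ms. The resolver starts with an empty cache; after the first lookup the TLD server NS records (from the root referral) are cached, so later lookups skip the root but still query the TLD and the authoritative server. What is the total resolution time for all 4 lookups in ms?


Lookup 1 (cold cache): local + root + TLD + auth = 2 + 40 + 40 + 15 = 97 ms
Lookups 2..4 (TLD NS cached -> skip root; new domain -> still ask TLD and auth): local + TLD + auth = 2 + 40 + 15 = 57 ms each
Remaining 3 lookups: 3 * 57 = 171 ms
Total = 97 + 171 = 268 ms

268


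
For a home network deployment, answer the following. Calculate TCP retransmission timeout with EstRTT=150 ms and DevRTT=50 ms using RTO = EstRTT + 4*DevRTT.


Given: EstRTT = 150 ms, DevRTT = 50 ms
Timeout = EstRTT + 4 * DevRTT
4 * DevRTT = 4 * 50 = 200
Timeout = 150 + 200 = 350 ms

350


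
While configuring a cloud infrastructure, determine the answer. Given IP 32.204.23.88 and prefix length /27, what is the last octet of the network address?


Given: IP = 32.204.23.88, prefix = /27
Subnet mask = 255.255.255.224
Last octet of IP: 88
Last octet of mask: 224
Network last octet = 88 AND 224 = 64

64


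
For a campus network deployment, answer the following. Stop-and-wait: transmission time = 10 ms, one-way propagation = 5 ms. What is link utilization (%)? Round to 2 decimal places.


Given: Ttrans = 10 ms, Tprop = 5 ms
RTT = 2 * Tprop = 2 * 5 = 10 ms
U = Ttrans / (Ttrans + RTT)
U = 10 / (10 + 10)
U = 10 / 20 = 0.5
U% = 50.00%

50.00


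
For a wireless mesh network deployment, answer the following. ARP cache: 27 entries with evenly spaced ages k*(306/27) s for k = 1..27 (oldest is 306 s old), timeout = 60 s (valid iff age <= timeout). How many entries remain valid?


Ages are k * 306/27 s for k = 1..27 (spacing = 11.3333 s).
Entry k is valid iff k * 306/27 <= 60 iff k <= 27 * 60 / 306 = 5.2941
n_valid = floor(5.2941) = 5
(n_stale = 27 - 5 = 22)

5


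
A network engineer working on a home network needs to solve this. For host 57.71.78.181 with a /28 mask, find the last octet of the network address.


Given: IP = 57.71.78.181, prefix = /28
Subnet mask = 255.255.255.240
Last octet of IP: 181
Last octet of mask: 240
Network last octet = 181 AND 240 = 176

176


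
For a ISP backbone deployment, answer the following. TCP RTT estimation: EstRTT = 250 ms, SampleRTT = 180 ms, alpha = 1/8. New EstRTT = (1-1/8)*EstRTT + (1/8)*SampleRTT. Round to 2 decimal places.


Given: EstRTT = 250 ms, SampleRTT = 180 ms, alpha = 1/8
New EstRTT = (1 - alpha) * EstRTT + alpha * SampleRTT
(7/8) * 250 = 218.75
(1/8) * 180 = 22.5
New EstRTT = 218.75 + 22.5 = 241.25 ms -> 241.25 ms (2 dp)

241.25
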